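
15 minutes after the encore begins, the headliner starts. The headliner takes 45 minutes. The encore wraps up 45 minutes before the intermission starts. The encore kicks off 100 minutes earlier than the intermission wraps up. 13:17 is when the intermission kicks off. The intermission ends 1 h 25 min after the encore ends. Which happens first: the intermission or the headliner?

the headliner

The encore ends at 13:17 − 45 min = 12:32.
The intermission ends at 12:32 + 85 min = 13:57.
The encore starts at 13:57 − 100 min = 12:17.
The headliner starts at 12:17 + 15 min = 12:32.
The intermission starts at 13:17 and the headliner starts at 12:32, so the headliner is first.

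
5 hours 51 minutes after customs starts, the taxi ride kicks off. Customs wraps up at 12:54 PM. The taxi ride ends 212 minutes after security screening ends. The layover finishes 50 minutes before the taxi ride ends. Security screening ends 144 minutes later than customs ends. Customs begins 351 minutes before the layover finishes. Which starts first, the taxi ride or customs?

customs

Security screening ends at 12:54 PM + 144 min = 3:18 PM.
The taxi ride ends at 3:18 PM + 212 min = 6:50 PM.
The layover ends at 6:50 PM − 50 min = 6:00 PM.
Customs starts at 6:00 PM − 351 min = 12:09 PM.
The taxi ride starts at 12:09 PM + 351 min = 6:00 PM.
The taxi ride starts at 6:00 PM and customs starts at 12:09 PM, so customs is first.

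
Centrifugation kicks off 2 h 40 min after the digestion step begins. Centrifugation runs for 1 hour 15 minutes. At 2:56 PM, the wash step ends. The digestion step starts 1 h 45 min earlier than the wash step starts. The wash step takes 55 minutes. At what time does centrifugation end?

The wash step starts at 2:56 PM − 55 min = 2:01 PM.
The digestion step starts at 2:01 PM − 105 min = 12:16 PM.
Centrifugation starts at 12:16 PM + 160 min = 2:56 PM.
Centrifugation ends at 2:56 PM + 75 min = 4:11 PM.

4:11 PM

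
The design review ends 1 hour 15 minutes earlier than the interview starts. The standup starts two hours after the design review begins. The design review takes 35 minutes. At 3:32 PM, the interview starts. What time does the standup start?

3:42 PM

The design review ends at 3:32 PM − 75 min = 2:17 PM.
The design review starts at 2:17 PM − 35 min = 1:42 PM.
The standup starts at 1:42 PM + 120 min = 3:42 PM.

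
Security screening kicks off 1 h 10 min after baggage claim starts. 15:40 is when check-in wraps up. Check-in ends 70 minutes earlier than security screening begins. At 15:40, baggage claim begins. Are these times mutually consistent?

Security screening starts at 15:40 + 70 min = 16:50.
Check-in ends at 16:50 − 70 min = 15:40.
That matches the stated 15:40, so the schedule is consistent.

Yes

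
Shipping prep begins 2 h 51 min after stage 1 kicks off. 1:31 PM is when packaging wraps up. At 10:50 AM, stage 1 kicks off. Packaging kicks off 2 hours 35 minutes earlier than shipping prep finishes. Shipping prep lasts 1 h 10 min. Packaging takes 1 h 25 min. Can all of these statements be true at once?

No

Shipping prep starts at 10:50 AM + 171 min = 1:41 PM.
Shipping prep ends at 1:41 PM + 70 min = 2:51 PM.
Packaging starts at 2:51 PM − 155 min = 12:16 PM.
Packaging ends at 12:16 PM + 85 min = 1:41 PM.
But packaging is also said to end at 1:31 PM — a 10-minute conflict.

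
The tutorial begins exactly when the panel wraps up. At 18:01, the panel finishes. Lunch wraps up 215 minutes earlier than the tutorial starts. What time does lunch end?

The tutorial starts at 18:01.
Lunch ends at 18:01 − 215 min = 14:26.

14:26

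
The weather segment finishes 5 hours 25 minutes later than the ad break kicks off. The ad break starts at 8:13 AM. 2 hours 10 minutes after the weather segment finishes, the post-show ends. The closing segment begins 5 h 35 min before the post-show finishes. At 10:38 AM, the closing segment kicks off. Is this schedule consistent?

No

The weather segment ends at 8:13 AM + 325 min = 1:38 PM.
The post-show ends at 1:38 PM + 130 min = 3:48 PM.
The closing segment starts at 3:48 PM − 335 min = 10:13 AM.
But the closing segment is also said to start at 10:38 AM — a 25-minute conflict.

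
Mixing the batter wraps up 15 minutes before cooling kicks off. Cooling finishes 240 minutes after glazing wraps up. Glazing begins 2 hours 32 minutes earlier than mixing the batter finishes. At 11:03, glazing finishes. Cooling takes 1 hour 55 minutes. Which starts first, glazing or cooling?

Cooling ends at 11:03 + 240 min = 15:03.
Cooling starts at 15:03 − 115 min = 13:08.
Mixing the batter ends at 13:08 − 15 min = 12:53.
Glazing starts at 12:53 − 152 min = 10:21.
Glazing starts at 10:21 and cooling starts at 13:08, so glazing is first.

glazing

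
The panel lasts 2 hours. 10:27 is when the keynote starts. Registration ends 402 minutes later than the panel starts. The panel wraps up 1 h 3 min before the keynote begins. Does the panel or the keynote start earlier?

the panel

The panel ends at 10:27 − 63 min = 09:24.
The panel starts at 09:24 − 120 min = 07:24.
The panel starts at 07:24 and the keynote starts at 10:27, so the panel is first.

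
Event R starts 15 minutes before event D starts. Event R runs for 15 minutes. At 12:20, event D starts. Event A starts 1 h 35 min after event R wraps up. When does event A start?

Event R starts at 12:20 − 15 min = 12:05.
Event R ends at 12:05 + 15 min = 12:20.
Event A starts at 12:20 + 95 min = 13:55.

13:55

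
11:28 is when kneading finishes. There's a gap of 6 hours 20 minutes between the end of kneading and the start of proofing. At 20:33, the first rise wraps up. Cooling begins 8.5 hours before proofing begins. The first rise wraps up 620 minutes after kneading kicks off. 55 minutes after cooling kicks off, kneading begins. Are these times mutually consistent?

Proofing starts at 11:28 + 380 min = 17:48.
Cooling starts at 17:48 − 510 min = 09:18.
Kneading starts at 09:18 + 55 min = 10:13.
The first rise ends at 10:13 + 620 min = 20:33.
That matches the stated 20:33, so the schedule is consistent.

Yes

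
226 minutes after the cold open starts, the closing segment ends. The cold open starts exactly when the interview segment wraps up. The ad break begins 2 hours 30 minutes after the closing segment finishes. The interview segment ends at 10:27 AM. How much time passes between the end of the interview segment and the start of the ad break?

376 minutes

The cold open starts at 10:27 AM.
The closing segment ends at 10:27 AM + 226 min = 2:13 PM.
The ad break starts at 2:13 PM + 150 min = 4:43 PM.
From 10:27 AM to 4:43 PM is 376 minutes.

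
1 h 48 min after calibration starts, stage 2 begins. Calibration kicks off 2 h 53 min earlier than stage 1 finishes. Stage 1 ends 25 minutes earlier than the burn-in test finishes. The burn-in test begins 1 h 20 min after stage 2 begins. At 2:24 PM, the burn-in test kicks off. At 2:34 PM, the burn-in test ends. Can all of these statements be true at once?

Stage 1 ends at 2:34 PM − 25 min = 2:09 PM.
Calibration starts at 2:09 PM − 173 min = 11:16 AM.
Stage 2 starts at 11:16 AM + 108 min = 1:04 PM.
The burn-in test starts at 1:04 PM + 80 min = 2:24 PM.
That matches the stated 2:24 PM, so the schedule is consistent.

Yes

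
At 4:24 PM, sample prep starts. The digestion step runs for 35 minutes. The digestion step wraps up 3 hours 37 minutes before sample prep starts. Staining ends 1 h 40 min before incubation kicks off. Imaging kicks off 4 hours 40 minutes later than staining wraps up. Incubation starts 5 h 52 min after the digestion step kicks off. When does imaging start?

The digestion step ends at 4:24 PM − 217 min = 12:47 PM.
The digestion step starts at 12:47 PM − 35 min = 12:12 PM.
Incubation starts at 12:12 PM + 352 min = 6:04 PM.
Staining ends at 6:04 PM − 100 min = 4:24 PM.
Imaging starts at 4:24 PM + 280 min = 9:04 PM.

9:04 PM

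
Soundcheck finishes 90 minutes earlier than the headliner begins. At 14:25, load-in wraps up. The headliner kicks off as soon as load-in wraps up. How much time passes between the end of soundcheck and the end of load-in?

1 hour 30 minutes

The headliner starts at 14:25.
Soundcheck ends at 14:25 − 90 min = 12:55.
From 12:55 to 14:25 is 1 hour 30 minutes.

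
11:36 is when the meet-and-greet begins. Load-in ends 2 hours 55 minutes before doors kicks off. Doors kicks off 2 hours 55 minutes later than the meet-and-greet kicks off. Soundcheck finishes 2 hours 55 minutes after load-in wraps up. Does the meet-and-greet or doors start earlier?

the meet-and-greet

Doors starts at 11:36 + 175 min = 14:31.
The meet-and-greet starts at 11:36 and doors starts at 14:31, so the meet-and-greet is first.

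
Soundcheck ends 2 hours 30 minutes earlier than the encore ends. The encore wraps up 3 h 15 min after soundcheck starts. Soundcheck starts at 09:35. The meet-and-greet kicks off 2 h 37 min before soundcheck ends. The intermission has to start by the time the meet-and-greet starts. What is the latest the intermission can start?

07:43

The encore ends at 09:35 + 195 min = 12:50.
Soundcheck ends at 12:50 − 150 min = 10:20.
The meet-and-greet starts at 10:20 − 157 min = 07:43.
The intermission is bounded by the meet-and-greet, so the latest it can start is 07:43.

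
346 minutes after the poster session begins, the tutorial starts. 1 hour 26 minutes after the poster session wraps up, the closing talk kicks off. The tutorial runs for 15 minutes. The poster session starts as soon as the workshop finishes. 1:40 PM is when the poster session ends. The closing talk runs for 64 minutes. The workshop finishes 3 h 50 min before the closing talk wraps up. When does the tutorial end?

The closing talk starts at 1:40 PM + 86 min = 3:06 PM.
The closing talk ends at 3:06 PM + 64 min = 4:10 PM.
The workshop ends at 4:10 PM − 230 min = 12:20 PM.
So the poster session starts at 12:20 PM.
The tutorial starts at 12:20 PM + 346 min = 6:06 PM.
The tutorial ends at 6:06 PM + 15 min = 6:21 PM.

6:21 PM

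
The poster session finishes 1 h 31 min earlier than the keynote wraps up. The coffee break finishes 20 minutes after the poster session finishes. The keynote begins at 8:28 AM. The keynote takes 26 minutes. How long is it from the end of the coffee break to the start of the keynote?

45 minutes

The keynote ends at 8:28 AM + 26 min = 8:54 AM.
The poster session ends at 8:54 AM − 91 min = 7:23 AM.
The coffee break ends at 7:23 AM + 20 min = 7:43 AM.
From 7:43 AM to 8:28 AM is 45 minutes.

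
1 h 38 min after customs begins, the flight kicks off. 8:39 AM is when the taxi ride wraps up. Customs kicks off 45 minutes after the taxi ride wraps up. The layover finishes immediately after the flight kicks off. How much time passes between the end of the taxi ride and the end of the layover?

143 minutes

Customs starts at 8:39 AM + 45 min = 9:24 AM.
The flight starts at 9:24 AM + 98 min = 11:02 AM.
So the layover ends at 11:02 AM.
From 8:39 AM to 11:02 AM is 143 minutes.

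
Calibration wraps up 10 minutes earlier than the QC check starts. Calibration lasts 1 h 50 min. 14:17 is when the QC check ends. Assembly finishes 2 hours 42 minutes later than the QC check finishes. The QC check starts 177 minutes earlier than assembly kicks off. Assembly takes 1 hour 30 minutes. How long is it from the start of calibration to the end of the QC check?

3 hours 45 minutes

Assembly ends at 14:17 + 162 min = 16:59.
Assembly starts at 16:59 − 90 min = 15:29.
The QC check starts at 15:29 − 177 min = 12:32.
Calibration ends at 12:32 − 10 min = 12:22.
Calibration starts at 12:22 − 110 min = 10:32.
From 10:32 to 14:17 is 3 hours 45 minutes.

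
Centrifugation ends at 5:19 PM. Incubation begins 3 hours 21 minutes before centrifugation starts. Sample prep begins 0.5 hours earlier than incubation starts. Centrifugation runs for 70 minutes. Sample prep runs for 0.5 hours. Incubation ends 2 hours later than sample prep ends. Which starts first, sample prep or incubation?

Centrifugation starts at 5:19 PM − 70 min = 4:09 PM.
Incubation starts at 4:09 PM − 201 min = 12:48 PM.
Sample prep starts at 12:48 PM − 30 min = 12:18 PM.
Sample prep starts at 12:18 PM and incubation starts at 12:48 PM, so sample prep is first.

sample prep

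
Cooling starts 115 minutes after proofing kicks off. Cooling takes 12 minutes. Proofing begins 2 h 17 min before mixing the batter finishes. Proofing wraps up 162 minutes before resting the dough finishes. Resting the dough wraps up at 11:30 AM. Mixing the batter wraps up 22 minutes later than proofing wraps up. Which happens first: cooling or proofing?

proofing

Proofing ends at 11:30 AM − 162 min = 8:48 AM.
Mixing the batter ends at 8:48 AM + 22 min = 9:10 AM.
Proofing starts at 9:10 AM − 137 min = 6:53 AM.
Cooling starts at 6:53 AM + 115 min = 8:48 AM.
Cooling starts at 8:48 AM and proofing starts at 6:53 AM, so proofing is first.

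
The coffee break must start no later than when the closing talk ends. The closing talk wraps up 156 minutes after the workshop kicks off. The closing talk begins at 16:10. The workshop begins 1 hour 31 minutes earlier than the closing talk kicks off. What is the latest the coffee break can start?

The workshop starts at 16:10 − 91 min = 14:39.
The closing talk ends at 14:39 + 156 min = 17:15.
The coffee break is bounded by the closing talk, so the latest it can start is 17:15.

17:15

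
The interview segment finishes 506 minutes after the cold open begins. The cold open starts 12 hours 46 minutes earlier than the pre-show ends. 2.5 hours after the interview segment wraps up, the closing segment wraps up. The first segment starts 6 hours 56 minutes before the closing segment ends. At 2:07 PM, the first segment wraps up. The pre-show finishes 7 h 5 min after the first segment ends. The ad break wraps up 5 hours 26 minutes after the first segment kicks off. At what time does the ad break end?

The pre-show ends at 2:07 PM + 425 min = 9:12 PM.
The cold open starts at 9:12 PM − 766 min = 8:26 AM.
The interview segment ends at 8:26 AM + 506 min = 4:52 PM.
The closing segment ends at 4:52 PM + 150 min = 7:22 PM.
The first segment starts at 7:22 PM − 416 min = 12:26 PM.
The ad break ends at 12:26 PM + 326 min = 5:52 PM.

5:52 PM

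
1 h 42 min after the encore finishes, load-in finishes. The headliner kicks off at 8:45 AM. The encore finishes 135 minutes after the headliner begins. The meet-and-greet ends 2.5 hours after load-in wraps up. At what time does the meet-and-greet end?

3:12 PM

The encore ends at 8:45 AM + 135 min = 11:00 AM.
Load-in ends at 11:00 AM + 102 min = 12:42 PM.
The meet-and-greet ends at 12:42 PM + 150 min = 3:12 PM.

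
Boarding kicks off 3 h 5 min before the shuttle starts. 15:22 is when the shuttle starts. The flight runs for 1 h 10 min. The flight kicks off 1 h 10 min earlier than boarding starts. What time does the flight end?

Boarding starts at 15:22 − 185 min = 12:17.
The flight starts at 12:17 − 70 min = 11:07.
The flight ends at 11:07 + 70 min = 12:17.

12:17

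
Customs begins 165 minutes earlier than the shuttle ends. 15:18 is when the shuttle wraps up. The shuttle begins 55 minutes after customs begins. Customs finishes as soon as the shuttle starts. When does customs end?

Customs starts at 15:18 − 165 min = 12:33.
The shuttle starts at 12:33 + 55 min = 13:28.
So customs ends at 13:28.

13:28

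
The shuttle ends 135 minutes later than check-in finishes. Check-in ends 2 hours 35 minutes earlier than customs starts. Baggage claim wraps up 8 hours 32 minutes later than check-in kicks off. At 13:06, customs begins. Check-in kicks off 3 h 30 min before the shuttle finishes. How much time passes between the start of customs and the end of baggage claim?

Check-in ends at 13:06 − 155 min = 10:31.
The shuttle ends at 10:31 + 135 min = 12:46.
Check-in starts at 12:46 − 210 min = 09:16.
Baggage claim ends at 09:16 + 512 min = 17:48.
From 13:06 to 17:48 is 282 minutes.

282 minutes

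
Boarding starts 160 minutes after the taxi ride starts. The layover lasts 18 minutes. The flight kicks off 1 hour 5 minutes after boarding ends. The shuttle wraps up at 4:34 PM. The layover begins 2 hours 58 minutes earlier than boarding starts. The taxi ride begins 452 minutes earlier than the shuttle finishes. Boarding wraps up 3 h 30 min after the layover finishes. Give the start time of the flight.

1:37 PM

The taxi ride starts at 4:34 PM − 452 min = 9:02 AM.
Boarding starts at 9:02 AM + 160 min = 11:42 AM.
The layover starts at 11:42 AM − 178 min = 8:44 AM.
The layover ends at 8:44 AM + 18 min = 9:02 AM.
Boarding ends at 9:02 AM + 210 min = 12:32 PM.
The flight starts at 12:32 PM + 65 min = 1:37 PM.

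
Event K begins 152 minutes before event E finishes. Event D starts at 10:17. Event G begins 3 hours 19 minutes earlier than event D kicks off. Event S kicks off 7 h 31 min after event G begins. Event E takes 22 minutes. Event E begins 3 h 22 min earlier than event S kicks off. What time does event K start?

Event G starts at 10:17 − 199 min = 06:58.
Event S starts at 06:58 + 451 min = 14:29.
Event E starts at 14:29 − 202 min = 11:07.
Event E ends at 11:07 + 22 min = 11:29.
Event K starts at 11:29 − 152 min = 08:57.

08:57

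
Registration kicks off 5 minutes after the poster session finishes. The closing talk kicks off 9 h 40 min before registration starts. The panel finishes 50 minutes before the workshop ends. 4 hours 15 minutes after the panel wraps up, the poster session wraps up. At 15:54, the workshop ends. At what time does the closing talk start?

09:44

The panel ends at 15:54 − 50 min = 15:04.
The poster session ends at 15:04 + 255 min = 19:19.
Registration starts at 19:19 + 5 min = 19:24.
The closing talk starts at 19:24 − 580 min = 09:44.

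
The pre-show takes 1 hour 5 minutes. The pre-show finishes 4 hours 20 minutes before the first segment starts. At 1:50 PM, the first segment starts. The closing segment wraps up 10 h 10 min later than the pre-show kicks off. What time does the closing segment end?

6:35 PM

The pre-show ends at 1:50 PM − 260 min = 9:30 AM.
The pre-show starts at 9:30 AM − 65 min = 8:25 AM.
The closing segment ends at 8:25 AM + 610 min = 6:35 PM.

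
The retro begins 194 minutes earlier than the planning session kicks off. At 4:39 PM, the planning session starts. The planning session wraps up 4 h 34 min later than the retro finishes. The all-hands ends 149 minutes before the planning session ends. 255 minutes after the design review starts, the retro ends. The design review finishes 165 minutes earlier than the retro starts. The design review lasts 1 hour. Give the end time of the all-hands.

The retro starts at 4:39 PM − 194 min = 1:25 PM.
The design review ends at 1:25 PM − 165 min = 10:40 AM.
The design review starts at 10:40 AM − 60 min = 9:40 AM.
The retro ends at 9:40 AM + 255 min = 1:55 PM.
The planning session ends at 1:55 PM + 274 min = 6:29 PM.
The all-hands ends at 6:29 PM − 149 min = 4:00 PM.

4:00 PM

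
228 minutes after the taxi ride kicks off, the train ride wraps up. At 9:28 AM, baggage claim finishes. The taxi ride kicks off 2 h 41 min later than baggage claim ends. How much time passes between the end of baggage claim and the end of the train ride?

The taxi ride starts at 9:28 AM + 161 min = 12:09 PM.
The train ride ends at 12:09 PM + 228 min = 3:57 PM.
From 9:28 AM to 3:57 PM is 6 hours 29 minutes.

6 hours 29 minutes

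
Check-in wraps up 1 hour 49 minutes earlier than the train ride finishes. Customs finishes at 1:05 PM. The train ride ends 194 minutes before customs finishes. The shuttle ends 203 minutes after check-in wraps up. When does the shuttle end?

11:25 AM

The train ride ends at 1:05 PM − 194 min = 9:51 AM.
Check-in ends at 9:51 AM − 109 min = 8:02 AM.
The shuttle ends at 8:02 AM + 203 min = 11:25 AM.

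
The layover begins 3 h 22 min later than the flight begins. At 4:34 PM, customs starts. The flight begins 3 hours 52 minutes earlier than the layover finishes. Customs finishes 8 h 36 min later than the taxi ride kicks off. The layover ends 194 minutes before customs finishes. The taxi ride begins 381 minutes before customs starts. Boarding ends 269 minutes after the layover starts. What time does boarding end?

7:34 PM

The taxi ride starts at 4:34 PM − 381 min = 10:13 AM.
Customs ends at 10:13 AM + 516 min = 6:49 PM.
The layover ends at 6:49 PM − 194 min = 3:35 PM.
The flight starts at 3:35 PM − 232 min = 11:43 AM.
The layover starts at 11:43 AM + 202 min = 3:05 PM.
Boarding ends at 3:05 PM + 269 min = 7:34 PM.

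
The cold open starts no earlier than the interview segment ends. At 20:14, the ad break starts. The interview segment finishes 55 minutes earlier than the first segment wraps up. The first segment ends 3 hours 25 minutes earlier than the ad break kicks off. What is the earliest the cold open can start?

15:54

The first segment ends at 20:14 − 205 min = 16:49.
The interview segment ends at 16:49 − 55 min = 15:54.
The cold open is bounded by the interview segment, so the earliest it can start is 15:54.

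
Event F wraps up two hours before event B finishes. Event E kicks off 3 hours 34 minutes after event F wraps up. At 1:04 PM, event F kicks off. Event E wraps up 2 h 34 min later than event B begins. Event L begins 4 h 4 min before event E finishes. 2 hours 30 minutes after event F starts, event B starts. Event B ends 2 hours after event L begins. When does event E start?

5:38 PM

Event B starts at 1:04 PM + 150 min = 3:34 PM.
Event E ends at 3:34 PM + 154 min = 6:08 PM.
Event L starts at 6:08 PM − 244 min = 2:04 PM.
Event B ends at 2:04 PM + 120 min = 4:04 PM.
Event F ends at 4:04 PM − 120 min = 2:04 PM.
Event E starts at 2:04 PM + 214 min = 5:38 PM.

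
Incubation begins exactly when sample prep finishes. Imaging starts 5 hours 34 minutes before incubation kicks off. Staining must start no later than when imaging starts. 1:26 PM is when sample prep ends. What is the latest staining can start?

Incubation starts at 1:26 PM.
Imaging starts at 1:26 PM − 334 min = 7:52 AM.
Staining is bounded by imaging, so the latest it can start is 7:52 AM.

7:52 AM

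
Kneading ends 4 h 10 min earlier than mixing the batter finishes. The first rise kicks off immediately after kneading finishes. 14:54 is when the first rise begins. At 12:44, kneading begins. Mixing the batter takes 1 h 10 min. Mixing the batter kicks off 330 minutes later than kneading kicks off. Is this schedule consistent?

Mixing the batter starts at 12:44 + 330 min = 18:14.
Mixing the batter ends at 18:14 + 70 min = 19:24.
Kneading ends at 19:24 − 250 min = 15:14.
So the first rise starts at 15:14.
But the first rise is also said to start at 14:54 — a 20-minute conflict.

No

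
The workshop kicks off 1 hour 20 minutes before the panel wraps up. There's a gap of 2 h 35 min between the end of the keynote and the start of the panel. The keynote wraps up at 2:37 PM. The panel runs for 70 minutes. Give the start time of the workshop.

The panel starts at 2:37 PM + 155 min = 5:12 PM.
The panel ends at 5:12 PM + 70 min = 6:22 PM.
The workshop starts at 6:22 PM − 80 min = 5:02 PM.

5:02 PM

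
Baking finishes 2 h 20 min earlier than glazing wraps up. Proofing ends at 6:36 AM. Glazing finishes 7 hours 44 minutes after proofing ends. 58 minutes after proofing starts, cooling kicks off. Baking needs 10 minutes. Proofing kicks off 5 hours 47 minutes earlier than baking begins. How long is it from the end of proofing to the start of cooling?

Glazing ends at 6:36 AM + 464 min = 2:20 PM.
Baking ends at 2:20 PM − 140 min = 12:00 PM.
Baking starts at 12:00 PM − 10 min = 11:50 AM.
Proofing starts at 11:50 AM − 347 min = 6:03 AM.
Cooling starts at 6:03 AM + 58 min = 7:01 AM.
From 6:36 AM to 7:01 AM is 25 minutes.

25 minutes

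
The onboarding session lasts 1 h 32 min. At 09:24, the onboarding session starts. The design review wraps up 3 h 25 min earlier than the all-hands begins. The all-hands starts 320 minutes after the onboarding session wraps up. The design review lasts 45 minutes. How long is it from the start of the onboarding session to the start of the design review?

The onboarding session ends at 09:24 + 92 min = 10:56.
The all-hands starts at 10:56 + 320 min = 16:16.
The design review ends at 16:16 − 205 min = 12:51.
The design review starts at 12:51 − 45 min = 12:06.
From 09:24 to 12:06 is 2 hours 42 minutes.

2 hours 42 minutes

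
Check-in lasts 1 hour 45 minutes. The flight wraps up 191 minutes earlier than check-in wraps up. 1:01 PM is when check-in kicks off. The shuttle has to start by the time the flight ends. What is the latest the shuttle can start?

Check-in ends at 1:01 PM + 105 min = 2:46 PM.
The flight ends at 2:46 PM − 191 min = 11:35 AM.
The shuttle is bounded by the flight, so the latest it can start is 11:35 AM.

11:35 AM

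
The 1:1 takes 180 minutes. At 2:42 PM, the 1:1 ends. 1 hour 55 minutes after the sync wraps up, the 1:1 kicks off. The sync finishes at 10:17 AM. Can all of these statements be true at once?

The 1:1 starts at 10:17 AM + 115 min = 12:12 PM.
The 1:1 ends at 12:12 PM + 180 min = 3:12 PM.
But the 1:1 is also said to end at 2:42 PM — a 30-minute conflict.

No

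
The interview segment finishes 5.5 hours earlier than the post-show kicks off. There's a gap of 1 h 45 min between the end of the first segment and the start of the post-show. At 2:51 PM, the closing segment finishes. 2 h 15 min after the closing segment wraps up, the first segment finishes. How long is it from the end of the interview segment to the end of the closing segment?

The first segment ends at 2:51 PM + 135 min = 5:06 PM.
The post-show starts at 5:06 PM + 105 min = 6:51 PM.
The interview segment ends at 6:51 PM − 330 min = 1:21 PM.
From 1:21 PM to 2:51 PM is 90 minutes.

90 minutes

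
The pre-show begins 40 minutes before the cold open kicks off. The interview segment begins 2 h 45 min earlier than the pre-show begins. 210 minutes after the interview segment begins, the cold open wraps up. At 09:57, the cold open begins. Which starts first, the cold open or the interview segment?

the interview segment

The pre-show starts at 09:57 − 40 min = 09:17.
The interview segment starts at 09:17 − 165 min = 06:32.
The cold open starts at 09:57 and the interview segment starts at 06:32, so the interview segment is first.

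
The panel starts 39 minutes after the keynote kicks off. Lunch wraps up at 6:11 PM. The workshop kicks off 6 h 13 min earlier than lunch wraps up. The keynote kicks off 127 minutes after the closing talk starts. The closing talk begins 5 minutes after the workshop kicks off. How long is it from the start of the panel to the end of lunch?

The workshop starts at 6:11 PM − 373 min = 11:58 AM.
The closing talk starts at 11:58 AM + 5 min = 12:03 PM.
The keynote starts at 12:03 PM + 127 min = 2:10 PM.
The panel starts at 2:10 PM + 39 min = 2:49 PM.
From 2:49 PM to 6:11 PM is 3 hours 22 minutes.

3 hours 22 minutes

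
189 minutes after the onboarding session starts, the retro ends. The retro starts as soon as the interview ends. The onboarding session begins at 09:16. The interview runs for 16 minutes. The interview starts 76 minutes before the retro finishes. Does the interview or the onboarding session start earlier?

The retro ends at 09:16 + 189 min = 12:25.
The interview starts at 12:25 − 76 min = 11:09.
The interview starts at 11:09 and the onboarding session starts at 09:16, so the onboarding session is first.

the onboarding session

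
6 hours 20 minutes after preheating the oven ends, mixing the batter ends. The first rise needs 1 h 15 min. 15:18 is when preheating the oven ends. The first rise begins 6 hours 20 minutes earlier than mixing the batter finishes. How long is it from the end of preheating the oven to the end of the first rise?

75 minutes

Mixing the batter ends at 15:18 + 380 min = 21:38.
The first rise starts at 21:38 − 380 min = 15:18.
The first rise ends at 15:18 + 75 min = 16:33.
From 15:18 to 16:33 is 75 minutes.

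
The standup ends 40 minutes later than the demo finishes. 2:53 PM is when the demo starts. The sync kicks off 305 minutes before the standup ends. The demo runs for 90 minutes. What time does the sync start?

11:58 AM

The demo ends at 2:53 PM + 90 min = 4:23 PM.
The standup ends at 4:23 PM + 40 min = 5:03 PM.
The sync starts at 5:03 PM − 305 min = 11:58 AM.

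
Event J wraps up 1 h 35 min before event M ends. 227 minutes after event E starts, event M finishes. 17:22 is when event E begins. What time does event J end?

19:34

Event M ends at 17:22 + 227 min = 21:09.
Event J ends at 21:09 − 95 min = 19:34.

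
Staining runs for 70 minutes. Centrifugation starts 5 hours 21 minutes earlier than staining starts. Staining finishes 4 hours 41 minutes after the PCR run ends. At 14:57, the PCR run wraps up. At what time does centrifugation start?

Staining ends at 14:57 + 281 min = 19:38.
Staining starts at 19:38 − 70 min = 18:28.
Centrifugation starts at 18:28 − 321 min = 13:07.

13:07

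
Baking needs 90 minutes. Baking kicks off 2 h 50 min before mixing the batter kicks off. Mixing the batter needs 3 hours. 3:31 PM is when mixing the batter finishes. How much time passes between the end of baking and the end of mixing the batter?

Mixing the batter starts at 3:31 PM − 180 min = 12:31 PM.
Baking starts at 12:31 PM − 170 min = 9:41 AM.
Baking ends at 9:41 AM + 90 min = 11:11 AM.
From 11:11 AM to 3:31 PM is 4 h 20 min.

4 h 20 min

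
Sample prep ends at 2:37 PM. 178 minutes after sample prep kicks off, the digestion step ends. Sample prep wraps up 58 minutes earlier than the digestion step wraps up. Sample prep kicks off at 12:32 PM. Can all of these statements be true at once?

The digestion step ends at 12:32 PM + 178 min = 3:30 PM.
Sample prep ends at 3:30 PM − 58 min = 2:32 PM.
But sample prep is also said to end at 2:37 PM — a 5-minute conflict.

No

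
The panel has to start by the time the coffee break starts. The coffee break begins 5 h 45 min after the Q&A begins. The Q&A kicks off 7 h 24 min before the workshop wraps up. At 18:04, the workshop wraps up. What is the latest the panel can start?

16:25

The Q&A starts at 18:04 − 444 min = 10:40.
The coffee break starts at 10:40 + 345 min = 16:25.
The panel is bounded by the coffee break, so the latest it can start is 16:25.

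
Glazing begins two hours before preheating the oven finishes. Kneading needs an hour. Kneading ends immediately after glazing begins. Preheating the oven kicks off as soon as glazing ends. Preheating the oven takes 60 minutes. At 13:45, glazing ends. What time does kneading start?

Preheating the oven starts at 13:45.
Preheating the oven ends at 13:45 + 60 min = 14:45.
Glazing starts at 14:45 − 120 min = 12:45.
So kneading ends at 12:45.
Kneading starts at 12:45 − 60 min = 11:45.

11:45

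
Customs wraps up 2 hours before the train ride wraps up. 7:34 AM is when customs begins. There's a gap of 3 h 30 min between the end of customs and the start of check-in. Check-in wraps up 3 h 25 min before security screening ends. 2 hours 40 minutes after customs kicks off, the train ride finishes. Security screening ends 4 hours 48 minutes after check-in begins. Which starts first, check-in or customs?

The train ride ends at 7:34 AM + 160 min = 10:14 AM.
Customs ends at 10:14 AM − 120 min = 8:14 AM.
Check-in starts at 8:14 AM + 210 min = 11:44 AM.
Check-in starts at 11:44 AM and customs starts at 7:34 AM, so customs is first.

customs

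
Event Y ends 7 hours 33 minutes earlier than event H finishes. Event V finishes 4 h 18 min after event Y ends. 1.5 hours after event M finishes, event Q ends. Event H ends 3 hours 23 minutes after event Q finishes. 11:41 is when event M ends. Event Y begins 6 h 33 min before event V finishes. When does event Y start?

06:46

Event Q ends at 11:41 + 90 min = 13:11.
Event H ends at 13:11 + 203 min = 16:34.
Event Y ends at 16:34 − 453 min = 09:01.
Event V ends at 09:01 + 258 min = 13:19.
Event Y starts at 13:19 − 393 min = 06:46.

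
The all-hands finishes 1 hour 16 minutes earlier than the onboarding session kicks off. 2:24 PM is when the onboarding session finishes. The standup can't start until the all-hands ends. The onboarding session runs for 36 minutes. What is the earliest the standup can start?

12:32 PM

The onboarding session starts at 2:24 PM − 36 min = 1:48 PM.
The all-hands ends at 1:48 PM − 76 min = 12:32 PM.
The standup is bounded by the all-hands, so the earliest it can start is 12:32 PM.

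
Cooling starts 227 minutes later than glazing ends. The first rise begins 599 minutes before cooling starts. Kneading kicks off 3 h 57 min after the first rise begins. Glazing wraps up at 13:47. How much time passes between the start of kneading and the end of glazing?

Cooling starts at 13:47 + 227 min = 17:34.
The first rise starts at 17:34 − 599 min = 07:35.
Kneading starts at 07:35 + 237 min = 11:32.
From 11:32 to 13:47 is 2 hours 15 minutes.

2 hours 15 minutes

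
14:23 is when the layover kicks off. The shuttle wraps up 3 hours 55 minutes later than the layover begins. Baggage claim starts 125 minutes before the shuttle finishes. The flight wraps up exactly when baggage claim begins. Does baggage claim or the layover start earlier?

The shuttle ends at 14:23 + 235 min = 18:18.
Baggage claim starts at 18:18 − 125 min = 16:13.
Baggage claim starts at 16:13 and the layover starts at 14:23, so the layover is first.

the layover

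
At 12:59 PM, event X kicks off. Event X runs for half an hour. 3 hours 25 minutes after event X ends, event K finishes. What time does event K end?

Event X ends at 12:59 PM + 30 min = 1:29 PM.
Event K ends at 1:29 PM + 205 min = 4:54 PM.

4:54 PM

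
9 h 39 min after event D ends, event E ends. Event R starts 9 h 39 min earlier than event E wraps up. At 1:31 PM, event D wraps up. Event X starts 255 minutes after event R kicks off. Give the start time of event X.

5:46 PM

Event E ends at 1:31 PM + 579 min = 11:10 PM.
Event R starts at 11:10 PM − 579 min = 1:31 PM.
Event X starts at 1:31 PM + 255 min = 5:46 PM.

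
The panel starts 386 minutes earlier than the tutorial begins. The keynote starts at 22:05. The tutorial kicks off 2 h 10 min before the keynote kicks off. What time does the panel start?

13:29

The tutorial starts at 22:05 − 130 min = 19:55.
The panel starts at 19:55 − 386 min = 13:29.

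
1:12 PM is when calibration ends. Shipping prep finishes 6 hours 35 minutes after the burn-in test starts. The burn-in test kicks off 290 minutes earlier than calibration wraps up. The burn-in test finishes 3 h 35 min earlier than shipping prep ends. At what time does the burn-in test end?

The burn-in test starts at 1:12 PM − 290 min = 8:22 AM.
Shipping prep ends at 8:22 AM + 395 min = 2:57 PM.
The burn-in test ends at 2:57 PM − 215 min = 11:22 AM.

11:22 AM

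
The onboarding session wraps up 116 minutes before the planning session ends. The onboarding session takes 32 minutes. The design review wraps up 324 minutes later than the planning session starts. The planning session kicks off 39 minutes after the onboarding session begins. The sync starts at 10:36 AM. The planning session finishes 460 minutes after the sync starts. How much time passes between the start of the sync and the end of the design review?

The planning session ends at 10:36 AM + 460 min = 6:16 PM.
The onboarding session ends at 6:16 PM − 116 min = 4:20 PM.
The onboarding session starts at 4:20 PM − 32 min = 3:48 PM.
The planning session starts at 3:48 PM + 39 min = 4:27 PM.
The design review ends at 4:27 PM + 324 min = 9:51 PM.
From 10:36 AM to 9:51 PM is 11 hours 15 minutes.

11 hours 15 minutes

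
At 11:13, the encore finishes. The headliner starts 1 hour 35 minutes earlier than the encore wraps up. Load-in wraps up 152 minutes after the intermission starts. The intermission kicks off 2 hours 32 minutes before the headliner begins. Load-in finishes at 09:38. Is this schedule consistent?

The headliner starts at 11:13 − 95 min = 09:38.
The intermission starts at 09:38 − 152 min = 07:06.
Load-in ends at 07:06 + 152 min = 09:38.
That matches the stated 09:38, so the schedule is consistent.

Yes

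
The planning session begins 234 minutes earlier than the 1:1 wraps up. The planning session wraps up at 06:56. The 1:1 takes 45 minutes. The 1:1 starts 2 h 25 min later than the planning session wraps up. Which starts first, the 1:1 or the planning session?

the planning session

The 1:1 starts at 06:56 + 145 min = 09:21.
The 1:1 ends at 09:21 + 45 min = 10:06.
The planning session starts at 10:06 − 234 min = 06:12.
The 1:1 starts at 09:21 and the planning session starts at 06:12, so the planning session is first.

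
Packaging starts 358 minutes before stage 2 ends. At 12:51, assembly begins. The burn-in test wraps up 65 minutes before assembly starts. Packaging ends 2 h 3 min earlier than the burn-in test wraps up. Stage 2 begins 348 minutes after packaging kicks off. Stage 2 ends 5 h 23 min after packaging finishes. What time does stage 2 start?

14:56

The burn-in test ends at 12:51 − 65 min = 11:46.
Packaging ends at 11:46 − 123 min = 09:43.
Stage 2 ends at 09:43 + 323 min = 15:06.
Packaging starts at 15:06 − 358 min = 09:08.
Stage 2 starts at 09:08 + 348 min = 14:56.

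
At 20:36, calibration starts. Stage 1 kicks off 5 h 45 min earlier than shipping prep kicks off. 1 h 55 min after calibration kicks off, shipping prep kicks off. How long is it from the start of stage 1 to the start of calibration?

Shipping prep starts at 20:36 + 115 min = 22:31.
Stage 1 starts at 22:31 − 345 min = 16:46.
From 16:46 to 20:36 is 230 minutes.

230 minutes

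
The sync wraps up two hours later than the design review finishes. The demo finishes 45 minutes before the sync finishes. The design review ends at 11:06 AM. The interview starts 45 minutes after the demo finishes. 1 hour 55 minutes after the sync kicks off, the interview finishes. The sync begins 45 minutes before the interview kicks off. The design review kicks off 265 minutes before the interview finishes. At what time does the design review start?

The sync ends at 11:06 AM + 120 min = 1:06 PM.
The demo ends at 1:06 PM − 45 min = 12:21 PM.
The interview starts at 12:21 PM + 45 min = 1:06 PM.
The sync starts at 1:06 PM − 45 min = 12:21 PM.
The interview ends at 12:21 PM + 115 min = 2:16 PM.
The design review starts at 2:16 PM − 265 min = 9:51 AM.

9:51 AM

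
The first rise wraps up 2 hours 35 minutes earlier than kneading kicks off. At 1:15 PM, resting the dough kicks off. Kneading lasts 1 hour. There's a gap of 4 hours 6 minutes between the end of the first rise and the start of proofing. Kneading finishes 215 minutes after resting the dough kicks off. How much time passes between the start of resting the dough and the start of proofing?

246 minutes

Kneading ends at 1:15 PM + 215 min = 4:50 PM.
Kneading starts at 4:50 PM − 60 min = 3:50 PM.
The first rise ends at 3:50 PM − 155 min = 1:15 PM.
Proofing starts at 1:15 PM + 246 min = 5:21 PM.
From 1:15 PM to 5:21 PM is 246 minutes.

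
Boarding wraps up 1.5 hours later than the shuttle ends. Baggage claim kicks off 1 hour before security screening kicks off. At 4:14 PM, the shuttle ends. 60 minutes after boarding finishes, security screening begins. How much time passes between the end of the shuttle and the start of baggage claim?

Boarding ends at 4:14 PM + 90 min = 5:44 PM.
Security screening starts at 5:44 PM + 60 min = 6:44 PM.
Baggage claim starts at 6:44 PM − 60 min = 5:44 PM.
From 4:14 PM to 5:44 PM is 90 minutes.

90 minutes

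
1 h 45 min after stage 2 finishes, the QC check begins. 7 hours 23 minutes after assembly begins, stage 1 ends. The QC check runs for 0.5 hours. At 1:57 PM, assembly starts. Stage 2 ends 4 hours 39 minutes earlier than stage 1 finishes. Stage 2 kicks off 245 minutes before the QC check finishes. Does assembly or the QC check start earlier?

Stage 1 ends at 1:57 PM + 443 min = 9:20 PM.
Stage 2 ends at 9:20 PM − 279 min = 4:41 PM.
The QC check starts at 4:41 PM + 105 min = 6:26 PM.
Assembly starts at 1:57 PM and the QC check starts at 6:26 PM, so assembly is first.

assembly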